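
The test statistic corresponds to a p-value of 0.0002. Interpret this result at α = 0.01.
Since p = 0.0002 < α = 0.01, reject H₀.
There is sufficient evidence to reject the null hypothesis; the result is statistically significant at the 0.01 level.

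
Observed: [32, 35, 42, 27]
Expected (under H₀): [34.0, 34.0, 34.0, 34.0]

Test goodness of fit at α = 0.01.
Chi-square goodness of fit test:
H₀: observed counts match expected distribution
H₁: observed counts differ from expected distribution
df = k - 1 = 3
χ² = Σ(O - E)²/E
   = (32 - 34.0)²/34.0 + (35 - 34.0)²/34.0 + (42 - 34.0)²/34.0 + (27 - 34.0)²/34.0
   = 0.118 + 0.029 + 1.882 + 1.441
   = 3.47
p-value = 0.3246

Since p-value > α = 0.01, we fail to reject H₀.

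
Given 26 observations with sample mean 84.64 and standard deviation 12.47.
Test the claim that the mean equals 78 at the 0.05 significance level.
One-sample t-test:
H₀: μ = 78
H₁: μ ≠ 78
df = n - 1 = 25
t = (x̄ - μ₀) / (s/√n) = (84.64 - 78) / (12.47/√26) = 2.715
p-value = 0.0118

Since p-value < α = 0.05, we reject H₀.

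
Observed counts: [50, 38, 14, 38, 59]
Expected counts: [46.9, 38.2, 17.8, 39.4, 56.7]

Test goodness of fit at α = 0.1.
Chi-square goodness of fit test:
H₀: observed counts match expected distribution
H₁: observed counts differ from expected distribution
df = k - 1 = 4
χ² = Σ(O - E)²/E
   = (50 - 46.9)²/46.9 + (38 - 38.2)²/38.2 + (14 - 17.8)²/17.8 + (38 - 39.4)²/39.4 + (59 - 56.7)²/56.7
   = 0.205 + 0.001 + 0.811 + 0.050 + 0.093
   = 1.16
p-value = 0.8846

Since p-value > α = 0.1, we fail to reject H₀.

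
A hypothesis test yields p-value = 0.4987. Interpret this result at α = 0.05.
Since p = 0.4987 > α = 0.05, fail to reject H₀.
There is insufficient evidence to reject the null hypothesis; the result is not statistically significant at the 0.05 level.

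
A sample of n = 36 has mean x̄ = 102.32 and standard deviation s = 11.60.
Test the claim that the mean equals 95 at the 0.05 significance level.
One-sample t-test:
H₀: μ = 95
H₁: μ ≠ 95
df = n - 1 = 35
t = (x̄ - μ₀) / (s/√n) = (102.32 - 95) / (11.60/√36) = 3.786
p-value = 0.0006

Since p-value < α = 0.05, we reject H₀.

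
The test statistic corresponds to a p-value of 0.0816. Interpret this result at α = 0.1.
Since p = 0.0816 < α = 0.1, reject H₀.
There is sufficient evidence to reject the null hypothesis; the result is statistically significant at the 0.1 level.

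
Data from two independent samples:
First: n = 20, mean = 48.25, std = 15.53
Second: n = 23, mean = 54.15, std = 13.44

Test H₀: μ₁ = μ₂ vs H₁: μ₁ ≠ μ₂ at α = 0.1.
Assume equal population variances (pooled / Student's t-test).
Student's two-sample t-test (equal variances):
H₀: μ₁ = μ₂
H₁: μ₁ ≠ μ₂
df = n₁ + n₂ - 2 = 41
Pooled variance s_p² = [(n₁-1)s₁² + (n₂-1)s₂²] / (n₁ + n₂ - 2) = [(19)(15.53²) + (22)(13.44²)] / 41 = 208.6921
SE = √(s_p²(1/n₁ + 1/n₂)) = √(208.6921 × (1/20 + 1/23)) = 4.4168
t = (x̄₁ - x̄₂) / SE = (48.25 - 54.15) / 4.4168 = -5.90 / 4.4168 = -1.336
p-value = 0.1890

Since p-value > α = 0.1, we fail to reject H₀.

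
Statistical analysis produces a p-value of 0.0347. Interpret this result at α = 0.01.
Since p = 0.0347 > α = 0.01, fail to reject H₀.
There is insufficient evidence to reject the null hypothesis; the result is not statistically significant at the 0.01 level.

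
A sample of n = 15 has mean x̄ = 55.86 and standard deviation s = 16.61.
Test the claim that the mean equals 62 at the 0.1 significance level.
One-sample t-test:
H₀: μ = 62
H₁: μ ≠ 62
df = n - 1 = 14
t = (x̄ - μ₀) / (s/√n) = (55.86 - 62) / (16.61/√15) = -1.432
p-value = 0.1742

Since p-value > α = 0.1, we fail to reject H₀.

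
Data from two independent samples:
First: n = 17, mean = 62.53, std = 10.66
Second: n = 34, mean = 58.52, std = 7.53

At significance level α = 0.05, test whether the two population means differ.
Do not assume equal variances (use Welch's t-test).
Welch's two-sample t-test:
H₀: μ₁ = μ₂
H₁: μ₁ ≠ μ₂
s₁²/n₁ = 10.66²/17 = 6.6844,  s₂²/n₂ = 7.53²/34 = 1.6677
SE = √(s₁²/n₁ + s₂²/n₂) = √(6.6844 + 1.6677) = 2.8900
df (Welch-Satterthwaite) = (s₁²/n₁ + s₂²/n₂)² / [(s₁²/n₁)²/(n₁-1) + (s₂²/n₂)²/(n₂-1)] ≈ 24.25
t = (x̄₁ - x̄₂) / SE = (62.53 - 58.52) / 2.8900 = 4.01 / 2.8900 = 1.388
p-value = 0.1779

Since p-value > α = 0.05, we fail to reject H₀.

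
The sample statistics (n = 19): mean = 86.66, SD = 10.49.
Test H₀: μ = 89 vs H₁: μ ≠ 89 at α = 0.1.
One-sample t-test:
H₀: μ = 89
H₁: μ ≠ 89
df = n - 1 = 18
t = (x̄ - μ₀) / (s/√n) = (86.66 - 89) / (10.49/√19) = -0.972
p-value = 0.3438

Since p-value > α = 0.1, we fail to reject H₀.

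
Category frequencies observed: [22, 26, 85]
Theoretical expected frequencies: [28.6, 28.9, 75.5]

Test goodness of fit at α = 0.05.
Chi-square goodness of fit test:
H₀: observed counts match expected distribution
H₁: observed counts differ from expected distribution
df = k - 1 = 2
χ² = Σ(O - E)²/E
   = (22 - 28.6)²/28.6 + (26 - 28.9)²/28.9 + (85 - 75.5)²/75.5
   = 1.523 + 0.291 + 1.195
   = 3.01
p-value = 0.2221

Since p-value > α = 0.05, we fail to reject H₀.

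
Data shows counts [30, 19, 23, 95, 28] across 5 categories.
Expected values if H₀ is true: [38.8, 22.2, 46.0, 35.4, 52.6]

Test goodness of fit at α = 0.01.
Chi-square goodness of fit test:
H₀: observed counts match expected distribution
H₁: observed counts differ from expected distribution
df = k - 1 = 4
χ² = Σ(O - E)²/E
   = (30 - 38.8)²/38.8 + (19 - 22.2)²/22.2 + (23 - 46.0)²/46.0 + (95 - 35.4)²/35.4 + (28 - 52.6)²/52.6
   = 1.996 + 0.461 + 11.500 + 100.344 + 11.505
   = 125.81
p-value < 0.0001

Since p-value < α = 0.01, we reject H₀.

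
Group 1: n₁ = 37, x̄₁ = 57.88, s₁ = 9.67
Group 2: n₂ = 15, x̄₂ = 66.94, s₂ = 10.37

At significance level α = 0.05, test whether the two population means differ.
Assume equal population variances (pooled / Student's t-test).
Student's two-sample t-test (equal variances):
H₀: μ₁ = μ₂
H₁: μ₁ ≠ μ₂
df = n₁ + n₂ - 2 = 50
Pooled variance s_p² = [(n₁-1)s₁² + (n₂-1)s₂²] / (n₁ + n₂ - 2) = [(36)(9.67²) + (14)(10.37²)] / 50 = 97.4367
SE = √(s_p²(1/n₁ + 1/n₂)) = √(97.4367 × (1/37 + 1/15)) = 3.0215
t = (x̄₁ - x̄₂) / SE = (57.88 - 66.94) / 3.0215 = -9.06 / 3.0215 = -2.999
p-value = 0.0042

Since p-value < α = 0.05, we reject H₀.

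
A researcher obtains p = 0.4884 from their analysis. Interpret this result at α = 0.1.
Since p = 0.4884 > α = 0.1, fail to reject H₀.
There is insufficient evidence to reject the null hypothesis; the result is not statistically significant at the 0.1 level.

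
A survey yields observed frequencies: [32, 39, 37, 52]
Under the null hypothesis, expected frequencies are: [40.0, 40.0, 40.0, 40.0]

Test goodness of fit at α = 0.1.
Chi-square goodness of fit test:
H₀: observed counts match expected distribution
H₁: observed counts differ from expected distribution
df = k - 1 = 3
χ² = Σ(O - E)²/E
   = (32 - 40.0)²/40.0 + (39 - 40.0)²/40.0 + (37 - 40.0)²/40.0 + (52 - 40.0)²/40.0
   = 1.600 + 0.025 + 0.225 + 3.600
   = 5.45
p-value = 0.1417

Since p-value > α = 0.1, we fail to reject H₀.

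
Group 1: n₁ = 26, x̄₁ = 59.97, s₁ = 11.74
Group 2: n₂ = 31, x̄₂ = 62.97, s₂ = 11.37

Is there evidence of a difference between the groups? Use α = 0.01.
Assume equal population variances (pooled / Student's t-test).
Student's two-sample t-test (equal variances):
H₀: μ₁ = μ₂
H₁: μ₁ ≠ μ₂
df = n₁ + n₂ - 2 = 55
Pooled variance s_p² = [(n₁-1)s₁² + (n₂-1)s₂²] / (n₁ + n₂ - 2) = [(25)(11.74²) + (30)(11.37²)] / 55 = 133.1636
SE = √(s_p²(1/n₁ + 1/n₂)) = √(133.1636 × (1/26 + 1/31)) = 3.0688
t = (x̄₁ - x̄₂) / SE = (59.97 - 62.97) / 3.0688 = -3.00 / 3.0688 = -0.978
p-value = 0.3326

Since p-value > α = 0.01, we fail to reject H₀.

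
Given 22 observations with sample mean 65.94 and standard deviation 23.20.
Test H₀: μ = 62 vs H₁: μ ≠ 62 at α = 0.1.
One-sample t-test:
H₀: μ = 62
H₁: μ ≠ 62
df = n - 1 = 21
t = (x̄ - μ₀) / (s/√n) = (65.94 - 62) / (23.20/√22) = 0.797
p-value = 0.4346

Since p-value > α = 0.1, we fail to reject H₀.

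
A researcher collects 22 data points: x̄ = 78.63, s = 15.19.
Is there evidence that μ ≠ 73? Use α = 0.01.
One-sample t-test:
H₀: μ = 73
H₁: μ ≠ 73
df = n - 1 = 21
t = (x̄ - μ₀) / (s/√n) = (78.63 - 73) / (15.19/√22) = 1.738
p-value = 0.0968

Since p-value > α = 0.01, we fail to reject H₀.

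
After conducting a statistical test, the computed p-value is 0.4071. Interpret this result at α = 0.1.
Since p = 0.4071 > α = 0.1, fail to reject H₀.
There is insufficient evidence to reject the null hypothesis; the result is not statistically significant at the 0.1 level.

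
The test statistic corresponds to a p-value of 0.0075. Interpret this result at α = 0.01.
Since p = 0.0075 < α = 0.01, reject H₀.
There is sufficient evidence to reject the null hypothesis; the result is statistically significant at the 0.01 level.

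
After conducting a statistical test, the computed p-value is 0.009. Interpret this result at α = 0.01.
Since p = 0.009 < α = 0.01, reject H₀.
There is sufficient evidence to reject the null hypothesis; the result is statistically significant at the 0.01 level.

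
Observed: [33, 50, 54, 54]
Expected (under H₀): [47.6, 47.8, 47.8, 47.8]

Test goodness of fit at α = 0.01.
Chi-square goodness of fit test:
H₀: observed counts match expected distribution
H₁: observed counts differ from expected distribution
df = k - 1 = 3
χ² = Σ(O - E)²/E
   = (33 - 47.6)²/47.6 + (50 - 47.8)²/47.8 + (54 - 47.8)²/47.8 + (54 - 47.8)²/47.8
   = 4.478 + 0.101 + 0.804 + 0.804
   = 6.19
p-value = 0.1028

Since p-value > α = 0.01, we fail to reject H₀.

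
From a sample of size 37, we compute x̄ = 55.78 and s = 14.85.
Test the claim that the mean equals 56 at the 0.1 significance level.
One-sample t-test:
H₀: μ = 56
H₁: μ ≠ 56
df = n - 1 = 36
t = (x̄ - μ₀) / (s/√n) = (55.78 - 56) / (14.85/√37) = -0.090
p-value = 0.9287

Since p-value > α = 0.1, we fail to reject H₀.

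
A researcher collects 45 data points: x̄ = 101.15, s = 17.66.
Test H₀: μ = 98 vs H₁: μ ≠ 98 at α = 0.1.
One-sample t-test:
H₀: μ = 98
H₁: μ ≠ 98
df = n - 1 = 44
t = (x̄ - μ₀) / (s/√n) = (101.15 - 98) / (17.66/√45) = 1.197
p-value = 0.2379

Since p-value > α = 0.1, we fail to reject H₀.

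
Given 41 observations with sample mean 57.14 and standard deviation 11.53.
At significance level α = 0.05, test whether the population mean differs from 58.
One-sample t-test:
H₀: μ = 58
H₁: μ ≠ 58
df = n - 1 = 40
t = (x̄ - μ₀) / (s/√n) = (57.14 - 58) / (11.53/√41) = -0.478
p-value = 0.6355

Since p-value > α = 0.05, we fail to reject H₀.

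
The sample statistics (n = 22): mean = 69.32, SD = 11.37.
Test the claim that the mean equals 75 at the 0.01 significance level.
One-sample t-test:
H₀: μ = 75
H₁: μ ≠ 75
df = n - 1 = 21
t = (x̄ - μ₀) / (s/√n) = (69.32 - 75) / (11.37/√22) = -2.343
p-value = 0.0290

Since p-value > α = 0.01, we fail to reject H₀.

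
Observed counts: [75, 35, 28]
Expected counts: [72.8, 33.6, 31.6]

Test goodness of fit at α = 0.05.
Chi-square goodness of fit test:
H₀: observed counts match expected distribution
H₁: observed counts differ from expected distribution
df = k - 1 = 2
χ² = Σ(O - E)²/E
   = (75 - 72.8)²/72.8 + (35 - 33.6)²/33.6 + (28 - 31.6)²/31.6
   = 0.066 + 0.058 + 0.410
   = 0.53
p-value = 0.7653

Since p-value > α = 0.05, we fail to reject H₀.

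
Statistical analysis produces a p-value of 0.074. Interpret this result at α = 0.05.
Since p = 0.074 > α = 0.05, fail to reject H₀.
There is insufficient evidence to reject the null hypothesis; the result is not statistically significant at the 0.05 level.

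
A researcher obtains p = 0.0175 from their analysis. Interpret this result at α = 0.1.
Since p = 0.0175 < α = 0.1, reject H₀.
There is sufficient evidence to reject the null hypothesis; the result is statistically significant at the 0.1 level.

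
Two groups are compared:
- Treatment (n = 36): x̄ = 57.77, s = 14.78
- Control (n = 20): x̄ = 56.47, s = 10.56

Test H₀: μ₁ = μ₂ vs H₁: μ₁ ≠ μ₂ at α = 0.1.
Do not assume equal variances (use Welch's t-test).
Welch's two-sample t-test:
H₀: μ₁ = μ₂
H₁: μ₁ ≠ μ₂
s₁²/n₁ = 14.78²/36 = 6.0680,  s₂²/n₂ = 10.56²/20 = 5.5757
SE = √(s₁²/n₁ + s₂²/n₂) = √(6.0680 + 5.5757) = 3.4123
df (Welch-Satterthwaite) = (s₁²/n₁ + s₂²/n₂)² / [(s₁²/n₁)²/(n₁-1) + (s₂²/n₂)²/(n₂-1)] ≈ 50.43
t = (x̄₁ - x̄₂) / SE = (57.77 - 56.47) / 3.4123 = 1.30 / 3.4123 = 0.381
p-value = 0.7048

Since p-value > α = 0.1, we fail to reject H₀.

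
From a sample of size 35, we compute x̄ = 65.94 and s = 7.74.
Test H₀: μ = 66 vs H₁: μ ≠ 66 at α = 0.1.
One-sample t-test:
H₀: μ = 66
H₁: μ ≠ 66
df = n - 1 = 34
t = (x̄ - μ₀) / (s/√n) = (65.94 - 66) / (7.74/√35) = -0.046
p-value = 0.9637

Since p-value > α = 0.1, we fail to reject H₀.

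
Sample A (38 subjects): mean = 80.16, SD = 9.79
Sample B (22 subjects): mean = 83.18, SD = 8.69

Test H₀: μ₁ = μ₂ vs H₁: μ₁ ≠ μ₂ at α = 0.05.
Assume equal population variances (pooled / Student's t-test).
Student's two-sample t-test (equal variances):
H₀: μ₁ = μ₂
H₁: μ₁ ≠ μ₂
df = n₁ + n₂ - 2 = 58
Pooled variance s_p² = [(n₁-1)s₁² + (n₂-1)s₂²] / (n₁ + n₂ - 2) = [(37)(9.79²) + (21)(8.69²)] / 58 = 88.4840
SE = √(s_p²(1/n₁ + 1/n₂)) = √(88.4840 × (1/38 + 1/22)) = 2.5200
t = (x̄₁ - x̄₂) / SE = (80.16 - 83.18) / 2.5200 = -3.02 / 2.5200 = -1.198
p-value = 0.2356

Since p-value > α = 0.05, we fail to reject H₀.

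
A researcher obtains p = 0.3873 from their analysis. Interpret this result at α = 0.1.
Since p = 0.3873 > α = 0.1, fail to reject H₀.
There is insufficient evidence to reject the null hypothesis; the result is not statistically significant at the 0.1 level.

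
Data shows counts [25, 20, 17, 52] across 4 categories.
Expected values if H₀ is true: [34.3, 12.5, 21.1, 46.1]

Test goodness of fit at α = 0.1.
Chi-square goodness of fit test:
H₀: observed counts match expected distribution
H₁: observed counts differ from expected distribution
df = k - 1 = 3
χ² = Σ(O - E)²/E
   = (25 - 34.3)²/34.3 + (20 - 12.5)²/12.5 + (17 - 21.1)²/21.1 + (52 - 46.1)²/46.1
   = 2.522 + 4.500 + 0.797 + 0.755
   = 8.57
p-value = 0.0355

Since p-value < α = 0.1, we reject H₀.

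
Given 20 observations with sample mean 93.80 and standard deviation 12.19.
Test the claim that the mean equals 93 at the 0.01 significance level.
One-sample t-test:
H₀: μ = 93
H₁: μ ≠ 93
df = n - 1 = 19
t = (x̄ - μ₀) / (s/√n) = (93.80 - 93) / (12.19/√20) = 0.293
p-value = 0.7723

Since p-value > α = 0.01, we fail to reject H₀.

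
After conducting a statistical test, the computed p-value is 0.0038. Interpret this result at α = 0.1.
Since p = 0.0038 < α = 0.1, reject H₀.
There is sufficient evidence to reject the null hypothesis; the result is statistically significant at the 0.1 level.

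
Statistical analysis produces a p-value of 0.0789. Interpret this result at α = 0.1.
Since p = 0.0789 < α = 0.1, reject H₀.
There is sufficient evidence to reject the null hypothesis; the result is statistically significant at the 0.1 level.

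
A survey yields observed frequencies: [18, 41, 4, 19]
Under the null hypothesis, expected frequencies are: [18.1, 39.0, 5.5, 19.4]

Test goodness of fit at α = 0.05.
Chi-square goodness of fit test:
H₀: observed counts match expected distribution
H₁: observed counts differ from expected distribution
df = k - 1 = 3
χ² = Σ(O - E)²/E
   = (18 - 18.1)²/18.1 + (41 - 39.0)²/39.0 + (4 - 5.5)²/5.5 + (19 - 19.4)²/19.4
   = 0.001 + 0.103 + 0.409 + 0.008
   = 0.52
p-value = 0.9144

Since p-value > α = 0.05, we fail to reject H₀.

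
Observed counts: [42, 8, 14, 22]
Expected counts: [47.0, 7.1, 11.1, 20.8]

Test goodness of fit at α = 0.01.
Chi-square goodness of fit test:
H₀: observed counts match expected distribution
H₁: observed counts differ from expected distribution
df = k - 1 = 3
χ² = Σ(O - E)²/E
   = (42 - 47.0)²/47.0 + (8 - 7.1)²/7.1 + (14 - 11.1)²/11.1 + (22 - 20.8)²/20.8
   = 0.532 + 0.114 + 0.758 + 0.069
   = 1.47
p-value = 0.6885

Since p-value > α = 0.01, we fail to reject H₀.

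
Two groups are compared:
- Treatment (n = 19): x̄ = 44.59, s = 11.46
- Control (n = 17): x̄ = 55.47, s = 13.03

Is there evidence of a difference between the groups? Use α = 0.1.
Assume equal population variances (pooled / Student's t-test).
Student's two-sample t-test (equal variances):
H₀: μ₁ = μ₂
H₁: μ₁ ≠ μ₂
df = n₁ + n₂ - 2 = 34
Pooled variance s_p² = [(n₁-1)s₁² + (n₂-1)s₂²] / (n₁ + n₂ - 2) = [(18)(11.46²) + (16)(13.03²)] / 34 = 149.4254
SE = √(s_p²(1/n₁ + 1/n₂)) = √(149.4254 × (1/19 + 1/17)) = 4.0810
t = (x̄₁ - x̄₂) / SE = (44.59 - 55.47) / 4.0810 = -10.88 / 4.0810 = -2.666
p-value = 0.0117

Since p-value < α = 0.1, we reject H₀.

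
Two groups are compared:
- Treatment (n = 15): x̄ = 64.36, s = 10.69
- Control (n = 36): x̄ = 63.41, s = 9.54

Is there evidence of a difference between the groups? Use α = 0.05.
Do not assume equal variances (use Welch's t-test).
Welch's two-sample t-test:
H₀: μ₁ = μ₂
H₁: μ₁ ≠ μ₂
s₁²/n₁ = 10.69²/15 = 7.6184,  s₂²/n₂ = 9.54²/36 = 2.5281
SE = √(s₁²/n₁ + s₂²/n₂) = √(7.6184 + 2.5281) = 3.1854
df (Welch-Satterthwaite) = (s₁²/n₁ + s₂²/n₂)² / [(s₁²/n₁)²/(n₁-1) + (s₂²/n₂)²/(n₂-1)] ≈ 23.79
t = (x̄₁ - x̄₂) / SE = (64.36 - 63.41) / 3.1854 = 0.95 / 3.1854 = 0.298
p-value = 0.7681

Since p-value > α = 0.05, we fail to reject H₀.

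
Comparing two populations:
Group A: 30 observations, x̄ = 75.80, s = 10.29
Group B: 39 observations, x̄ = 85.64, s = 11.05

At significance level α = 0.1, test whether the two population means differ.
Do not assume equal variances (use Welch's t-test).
Welch's two-sample t-test:
H₀: μ₁ = μ₂
H₁: μ₁ ≠ μ₂
s₁²/n₁ = 10.29²/30 = 3.5295,  s₂²/n₂ = 11.05²/39 = 3.1308
SE = √(s₁²/n₁ + s₂²/n₂) = √(3.5295 + 3.1308) = 2.5808
df (Welch-Satterthwaite) = (s₁²/n₁ + s₂²/n₂)² / [(s₁²/n₁)²/(n₁-1) + (s₂²/n₂)²/(n₂-1)] ≈ 64.52
t = (x̄₁ - x̄₂) / SE = (75.80 - 85.64) / 2.5808 = -9.84 / 2.5808 = -3.813
p-value = 0.0003

Since p-value < α = 0.1, we reject H₀.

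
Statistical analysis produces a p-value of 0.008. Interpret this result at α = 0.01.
Since p = 0.008 < α = 0.01, reject H₀.
There is sufficient evidence to reject the null hypothesis; the result is statistically significant at the 0.01 level.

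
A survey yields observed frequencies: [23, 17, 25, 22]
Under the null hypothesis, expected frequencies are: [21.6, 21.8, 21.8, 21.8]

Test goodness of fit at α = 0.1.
Chi-square goodness of fit test:
H₀: observed counts match expected distribution
H₁: observed counts differ from expected distribution
df = k - 1 = 3
χ² = Σ(O - E)²/E
   = (23 - 21.6)²/21.6 + (17 - 21.8)²/21.8 + (25 - 21.8)²/21.8 + (22 - 21.8)²/21.8
   = 0.091 + 1.057 + 0.470 + 0.002
   = 1.62
p-value = 0.6550

Since p-value > α = 0.1, we fail to reject H₀.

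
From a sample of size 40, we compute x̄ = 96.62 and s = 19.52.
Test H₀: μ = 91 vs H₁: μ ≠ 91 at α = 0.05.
One-sample t-test:
H₀: μ = 91
H₁: μ ≠ 91
df = n - 1 = 39
t = (x̄ - μ₀) / (s/√n) = (96.62 - 91) / (19.52/√40) = 1.821
p-value = 0.0763

Since p-value > α = 0.05, we fail to reject H₀.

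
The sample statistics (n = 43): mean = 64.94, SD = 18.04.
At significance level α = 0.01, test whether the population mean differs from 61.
One-sample t-test:
H₀: μ = 61
H₁: μ ≠ 61
df = n - 1 = 42
t = (x̄ - μ₀) / (s/√n) = (64.94 - 61) / (18.04/√43) = 1.432
p-value = 0.1595

Since p-value > α = 0.01, we fail to reject H₀.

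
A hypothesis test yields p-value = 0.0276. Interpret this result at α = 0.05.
Since p = 0.0276 < α = 0.05, reject H₀.
There is sufficient evidence to reject the null hypothesis; the result is statistically significant at the 0.05 level.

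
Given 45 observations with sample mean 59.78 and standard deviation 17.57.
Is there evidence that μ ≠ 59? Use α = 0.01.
One-sample t-test:
H₀: μ = 59
H₁: μ ≠ 59
df = n - 1 = 44
t = (x̄ - μ₀) / (s/√n) = (59.78 - 59) / (17.57/√45) = 0.298
p-value = 0.7673

Since p-value > α = 0.01, we fail to reject H₀.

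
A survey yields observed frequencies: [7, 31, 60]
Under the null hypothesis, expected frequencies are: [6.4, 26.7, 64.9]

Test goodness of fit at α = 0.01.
Chi-square goodness of fit test:
H₀: observed counts match expected distribution
H₁: observed counts differ from expected distribution
df = k - 1 = 2
χ² = Σ(O - E)²/E
   = (7 - 6.4)²/6.4 + (31 - 26.7)²/26.7 + (60 - 64.9)²/64.9
   = 0.056 + 0.693 + 0.370
   = 1.12
p-value = 0.5716

Since p-value > α = 0.01, we fail to reject H₀.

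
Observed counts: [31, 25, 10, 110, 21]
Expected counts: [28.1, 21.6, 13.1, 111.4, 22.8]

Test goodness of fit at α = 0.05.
Chi-square goodness of fit test:
H₀: observed counts match expected distribution
H₁: observed counts differ from expected distribution
df = k - 1 = 4
χ² = Σ(O - E)²/E
   = (31 - 28.1)²/28.1 + (25 - 21.6)²/21.6 + (10 - 13.1)²/13.1 + (110 - 111.4)²/111.4 + (21 - 22.8)²/22.8
   = 0.299 + 0.535 + 0.734 + 0.018 + 0.142
   = 1.73
p-value = 0.7857

Since p-value > α = 0.05, we fail to reject H₀.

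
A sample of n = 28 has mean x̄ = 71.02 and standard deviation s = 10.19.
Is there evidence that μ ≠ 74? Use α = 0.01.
One-sample t-test:
H₀: μ = 74
H₁: μ ≠ 74
df = n - 1 = 27
t = (x̄ - μ₀) / (s/√n) = (71.02 - 74) / (10.19/√28) = -1.547
p-value = 0.1334

Since p-value > α = 0.01, we fail to reject H₀.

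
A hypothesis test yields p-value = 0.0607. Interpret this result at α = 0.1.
Since p = 0.0607 < α = 0.1, reject H₀.
There is sufficient evidence to reject the null hypothesis; the result is statistically significant at the 0.1 level.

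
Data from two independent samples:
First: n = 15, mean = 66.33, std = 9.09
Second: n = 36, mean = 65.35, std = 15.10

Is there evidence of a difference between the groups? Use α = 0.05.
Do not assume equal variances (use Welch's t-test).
Welch's two-sample t-test:
H₀: μ₁ = μ₂
H₁: μ₁ ≠ μ₂
s₁²/n₁ = 9.09²/15 = 5.5085,  s₂²/n₂ = 15.10²/36 = 6.3336
SE = √(s₁²/n₁ + s₂²/n₂) = √(5.5085 + 6.3336) = 3.4412
df (Welch-Satterthwaite) = (s₁²/n₁ + s₂²/n₂)² / [(s₁²/n₁)²/(n₁-1) + (s₂²/n₂)²/(n₂-1)] ≈ 42.32
t = (x̄₁ - x̄₂) / SE = (66.33 - 65.35) / 3.4412 = 0.98 / 3.4412 = 0.285
p-value = 0.7772

Since p-value > α = 0.05, we fail to reject H₀.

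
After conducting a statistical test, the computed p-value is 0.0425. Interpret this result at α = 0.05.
Since p = 0.0425 < α = 0.05, reject H₀.
There is sufficient evidence to reject the null hypothesis; the result is statistically significant at the 0.05 level.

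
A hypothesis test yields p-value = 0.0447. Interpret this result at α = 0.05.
Since p = 0.0447 < α = 0.05, reject H₀.
There is sufficient evidence to reject the null hypothesis; the result is statistically significant at the 0.05 level.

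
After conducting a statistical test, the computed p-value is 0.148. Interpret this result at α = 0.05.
Since p = 0.148 > α = 0.05, fail to reject H₀.
There is insufficient evidence to reject the null hypothesis; the result is not statistically significant at the 0.05 level.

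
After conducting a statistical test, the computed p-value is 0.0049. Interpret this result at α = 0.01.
Since p = 0.0049 < α = 0.01, reject H₀.
There is sufficient evidence to reject the null hypothesis; the result is statistically significant at the 0.01 level.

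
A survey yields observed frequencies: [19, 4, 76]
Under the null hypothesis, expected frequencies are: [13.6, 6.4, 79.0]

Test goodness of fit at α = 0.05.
Chi-square goodness of fit test:
H₀: observed counts match expected distribution
H₁: observed counts differ from expected distribution
df = k - 1 = 2
χ² = Σ(O - E)²/E
   = (19 - 13.6)²/13.6 + (4 - 6.4)²/6.4 + (76 - 79.0)²/79.0
   = 2.144 + 0.900 + 0.114
   = 3.16
p-value = 0.2062

Since p-value > α = 0.05, we fail to reject H₀.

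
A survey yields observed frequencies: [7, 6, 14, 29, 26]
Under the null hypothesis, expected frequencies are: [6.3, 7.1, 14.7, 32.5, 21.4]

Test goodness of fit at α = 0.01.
Chi-square goodness of fit test:
H₀: observed counts match expected distribution
H₁: observed counts differ from expected distribution
df = k - 1 = 4
χ² = Σ(O - E)²/E
   = (7 - 6.3)²/6.3 + (6 - 7.1)²/7.1 + (14 - 14.7)²/14.7 + (29 - 32.5)²/32.5 + (26 - 21.4)²/21.4
   = 0.078 + 0.170 + 0.033 + 0.377 + 0.989
   = 1.65
p-value = 0.8003

Since p-value > α = 0.01, we fail to reject H₀.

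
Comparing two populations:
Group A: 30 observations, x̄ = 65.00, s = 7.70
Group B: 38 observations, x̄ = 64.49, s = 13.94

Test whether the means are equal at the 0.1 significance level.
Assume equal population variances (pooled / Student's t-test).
Student's two-sample t-test (equal variances):
H₀: μ₁ = μ₂
H₁: μ₁ ≠ μ₂
df = n₁ + n₂ - 2 = 66
Pooled variance s_p² = [(n₁-1)s₁² + (n₂-1)s₂²] / (n₁ + n₂ - 2) = [(29)(7.70²) + (37)(13.94²)] / 66 = 134.9907
SE = √(s_p²(1/n₁ + 1/n₂)) = √(134.9907 × (1/30 + 1/38)) = 2.8376
t = (x̄₁ - x̄₂) / SE = (65.00 - 64.49) / 2.8376 = 0.51 / 2.8376 = 0.180
p-value = 0.8579

Since p-value > α = 0.1, we fail to reject H₀.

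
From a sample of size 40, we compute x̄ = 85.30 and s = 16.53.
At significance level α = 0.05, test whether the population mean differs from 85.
One-sample t-test:
H₀: μ = 85
H₁: μ ≠ 85
df = n - 1 = 39
t = (x̄ - μ₀) / (s/√n) = (85.30 - 85) / (16.53/√40) = 0.115
p-value = 0.9092

Since p-value > α = 0.05, we fail to reject H₀.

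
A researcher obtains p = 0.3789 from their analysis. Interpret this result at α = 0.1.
Since p = 0.3789 > α = 0.1, fail to reject H₀.
There is insufficient evidence to reject the null hypothesis; the result is not statistically significant at the 0.1 level.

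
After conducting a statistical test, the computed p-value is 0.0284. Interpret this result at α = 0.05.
Since p = 0.0284 < α = 0.05, reject H₀.
There is sufficient evidence to reject the null hypothesis; the result is statistically significant at the 0.05 level.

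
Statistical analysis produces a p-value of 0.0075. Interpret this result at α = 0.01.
Since p = 0.0075 < α = 0.01, reject H₀.
There is sufficient evidence to reject the null hypothesis; the result is statistically significant at the 0.01 level.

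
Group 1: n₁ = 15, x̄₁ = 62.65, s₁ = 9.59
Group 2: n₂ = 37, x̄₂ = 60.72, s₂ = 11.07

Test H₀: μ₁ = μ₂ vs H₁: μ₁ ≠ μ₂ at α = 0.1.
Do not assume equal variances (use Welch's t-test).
Welch's two-sample t-test:
H₀: μ₁ = μ₂
H₁: μ₁ ≠ μ₂
s₁²/n₁ = 9.59²/15 = 6.1312,  s₂²/n₂ = 11.07²/37 = 3.3120
SE = √(s₁²/n₁ + s₂²/n₂) = √(6.1312 + 3.3120) = 3.0730
df (Welch-Satterthwaite) = (s₁²/n₁ + s₂²/n₂)² / [(s₁²/n₁)²/(n₁-1) + (s₂²/n₂)²/(n₂-1)] ≈ 29.83
t = (x̄₁ - x̄₂) / SE = (62.65 - 60.72) / 3.0730 = 1.93 / 3.0730 = 0.628
p-value = 0.5347

Since p-value > α = 0.1, we fail to reject H₀.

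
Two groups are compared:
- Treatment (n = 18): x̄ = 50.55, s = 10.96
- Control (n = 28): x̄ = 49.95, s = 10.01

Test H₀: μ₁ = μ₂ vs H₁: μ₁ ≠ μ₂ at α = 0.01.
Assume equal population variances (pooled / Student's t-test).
Student's two-sample t-test (equal variances):
H₀: μ₁ = μ₂
H₁: μ₁ ≠ μ₂
df = n₁ + n₂ - 2 = 44
Pooled variance s_p² = [(n₁-1)s₁² + (n₂-1)s₂²] / (n₁ + n₂ - 2) = [(17)(10.96²) + (27)(10.01²)] / 44 = 107.8970
SE = √(s_p²(1/n₁ + 1/n₂)) = √(107.8970 × (1/18 + 1/28)) = 3.1381
t = (x̄₁ - x̄₂) / SE = (50.55 - 49.95) / 3.1381 = 0.60 / 3.1381 = 0.191
p-value = 0.8493

Since p-value > α = 0.01, we fail to reject H₀.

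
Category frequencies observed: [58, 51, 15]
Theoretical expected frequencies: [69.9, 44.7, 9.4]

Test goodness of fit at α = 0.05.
Chi-square goodness of fit test:
H₀: observed counts match expected distribution
H₁: observed counts differ from expected distribution
df = k - 1 = 2
χ² = Σ(O - E)²/E
   = (58 - 69.9)²/69.9 + (51 - 44.7)²/44.7 + (15 - 9.4)²/9.4
   = 2.026 + 0.888 + 3.336
   = 6.25
p-value = 0.0439

Since p-value < α = 0.05, we reject H₀.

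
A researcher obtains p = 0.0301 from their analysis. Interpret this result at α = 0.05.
Since p = 0.0301 < α = 0.05, reject H₀.
There is sufficient evidence to reject the null hypothesis; the result is statistically significant at the 0.05 level.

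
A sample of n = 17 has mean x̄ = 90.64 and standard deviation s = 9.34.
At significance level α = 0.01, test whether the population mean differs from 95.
One-sample t-test:
H₀: μ = 95
H₁: μ ≠ 95
df = n - 1 = 16
t = (x̄ - μ₀) / (s/√n) = (90.64 - 95) / (9.34/√17) = -1.925
p-value = 0.0722

Since p-value > α = 0.01, we fail to reject H₀.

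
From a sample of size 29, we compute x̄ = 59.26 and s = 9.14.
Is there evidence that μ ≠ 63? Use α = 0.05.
One-sample t-test:
H₀: μ = 63
H₁: μ ≠ 63
df = n - 1 = 28
t = (x̄ - μ₀) / (s/√n) = (59.26 - 63) / (9.14/√29) = -2.204
p-value = 0.0359

Since p-value < α = 0.05, we reject H₀.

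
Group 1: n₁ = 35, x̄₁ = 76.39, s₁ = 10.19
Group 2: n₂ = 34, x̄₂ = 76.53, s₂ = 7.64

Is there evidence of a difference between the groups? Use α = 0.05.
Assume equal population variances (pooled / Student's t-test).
Student's two-sample t-test (equal variances):
H₀: μ₁ = μ₂
H₁: μ₁ ≠ μ₂
df = n₁ + n₂ - 2 = 67
Pooled variance s_p² = [(n₁-1)s₁² + (n₂-1)s₂²] / (n₁ + n₂ - 2) = [(34)(10.19²) + (33)(7.64²)] / 67 = 81.4422
SE = √(s_p²(1/n₁ + 1/n₂)) = √(81.4422 × (1/35 + 1/34)) = 2.1731
t = (x̄₁ - x̄₂) / SE = (76.39 - 76.53) / 2.1731 = -0.14 / 2.1731 = -0.064
p-value = 0.9488

Since p-value > α = 0.05, we fail to reject H₀.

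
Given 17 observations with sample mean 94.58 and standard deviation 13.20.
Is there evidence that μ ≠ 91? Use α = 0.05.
One-sample t-test:
H₀: μ = 91
H₁: μ ≠ 91
df = n - 1 = 16
t = (x̄ - μ₀) / (s/√n) = (94.58 - 91) / (13.20/√17) = 1.118
p-value = 0.2800

Since p-value > α = 0.05, we fail to reject H₀.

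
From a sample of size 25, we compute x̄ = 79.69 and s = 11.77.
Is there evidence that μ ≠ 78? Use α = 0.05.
One-sample t-test:
H₀: μ = 78
H₁: μ ≠ 78
df = n - 1 = 24
t = (x̄ - μ₀) / (s/√n) = (79.69 - 78) / (11.77/√25) = 0.718
p-value = 0.4797

Since p-value > α = 0.05, we fail to reject H₀.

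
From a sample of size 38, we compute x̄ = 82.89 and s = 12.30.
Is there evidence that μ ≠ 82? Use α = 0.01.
One-sample t-test:
H₀: μ = 82
H₁: μ ≠ 82
df = n - 1 = 37
t = (x̄ - μ₀) / (s/√n) = (82.89 - 82) / (12.30/√38) = 0.446
p-value = 0.6582

Since p-value > α = 0.01, we fail to reject H₀.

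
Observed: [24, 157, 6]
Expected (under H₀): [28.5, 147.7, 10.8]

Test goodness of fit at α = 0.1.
Chi-square goodness of fit test:
H₀: observed counts match expected distribution
H₁: observed counts differ from expected distribution
df = k - 1 = 2
χ² = Σ(O - E)²/E
   = (24 - 28.5)²/28.5 + (157 - 147.7)²/147.7 + (6 - 10.8)²/10.8
   = 0.711 + 0.586 + 2.133
   = 3.43
p-value = 0.1800

Since p-value > α = 0.1, we fail to reject H₀.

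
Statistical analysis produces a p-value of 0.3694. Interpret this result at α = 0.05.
Since p = 0.3694 > α = 0.05, fail to reject H₀.
There is insufficient evidence to reject the null hypothesis; the result is not statistically significant at the 0.05 level.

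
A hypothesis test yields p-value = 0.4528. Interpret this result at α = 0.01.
Since p = 0.4528 > α = 0.01, fail to reject H₀.
There is insufficient evidence to reject the null hypothesis; the result is not statistically significant at the 0.01 level.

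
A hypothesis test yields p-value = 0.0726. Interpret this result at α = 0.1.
Since p = 0.0726 < α = 0.1, reject H₀.
There is sufficient evidence to reject the null hypothesis; the result is statistically significant at the 0.1 level.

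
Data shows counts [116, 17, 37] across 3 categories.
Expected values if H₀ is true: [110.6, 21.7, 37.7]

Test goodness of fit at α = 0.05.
Chi-square goodness of fit test:
H₀: observed counts match expected distribution
H₁: observed counts differ from expected distribution
df = k - 1 = 2
χ² = Σ(O - E)²/E
   = (116 - 110.6)²/110.6 + (17 - 21.7)²/21.7 + (37 - 37.7)²/37.7
   = 0.264 + 1.018 + 0.013
   = 1.29
p-value = 0.5235

Since p-value > α = 0.05, we fail to reject H₀.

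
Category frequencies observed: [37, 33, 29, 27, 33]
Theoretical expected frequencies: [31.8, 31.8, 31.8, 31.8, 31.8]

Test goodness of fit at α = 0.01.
Chi-square goodness of fit test:
H₀: observed counts match expected distribution
H₁: observed counts differ from expected distribution
df = k - 1 = 4
χ² = Σ(O - E)²/E
   = (37 - 31.8)²/31.8 + (33 - 31.8)²/31.8 + (29 - 31.8)²/31.8 + (27 - 31.8)²/31.8 + (33 - 31.8)²/31.8
   = 0.850 + 0.045 + 0.247 + 0.725 + 0.045
   = 1.91
p-value = 0.7519

Since p-value > α = 0.01, we fail to reject H₀.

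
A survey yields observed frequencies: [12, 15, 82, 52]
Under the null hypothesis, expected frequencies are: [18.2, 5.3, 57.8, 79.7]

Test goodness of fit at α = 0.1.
Chi-square goodness of fit test:
H₀: observed counts match expected distribution
H₁: observed counts differ from expected distribution
df = k - 1 = 3
χ² = Σ(O - E)²/E
   = (12 - 18.2)²/18.2 + (15 - 5.3)²/5.3 + (82 - 57.8)²/57.8 + (52 - 79.7)²/79.7
   = 2.112 + 17.753 + 10.132 + 9.627
   = 39.62
p-value < 0.0001

Since p-value < α = 0.1, we reject H₀.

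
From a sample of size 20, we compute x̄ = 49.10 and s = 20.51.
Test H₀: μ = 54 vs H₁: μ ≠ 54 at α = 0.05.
One-sample t-test:
H₀: μ = 54
H₁: μ ≠ 54
df = n - 1 = 19
t = (x̄ - μ₀) / (s/√n) = (49.10 - 54) / (20.51/√20) = -1.068
p-value = 0.2987

Since p-value > α = 0.05, we fail to reject H₀.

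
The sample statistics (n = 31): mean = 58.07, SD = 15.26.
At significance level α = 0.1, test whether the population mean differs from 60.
One-sample t-test:
H₀: μ = 60
H₁: μ ≠ 60
df = n - 1 = 30
t = (x̄ - μ₀) / (s/√n) = (58.07 - 60) / (15.26/√31) = -0.704
p-value = 0.4868

Since p-value > α = 0.1, we fail to reject H₀.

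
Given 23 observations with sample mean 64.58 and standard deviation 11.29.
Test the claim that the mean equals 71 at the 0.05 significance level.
One-sample t-test:
H₀: μ = 71
H₁: μ ≠ 71
df = n - 1 = 22
t = (x̄ - μ₀) / (s/√n) = (64.58 - 71) / (11.29/√23) = -2.727
p-value = 0.0123

Since p-value < α = 0.05, we reject H₀.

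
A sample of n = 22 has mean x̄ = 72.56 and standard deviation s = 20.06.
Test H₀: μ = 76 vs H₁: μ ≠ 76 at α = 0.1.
One-sample t-test:
H₀: μ = 76
H₁: μ ≠ 76
df = n - 1 = 21
t = (x̄ - μ₀) / (s/√n) = (72.56 - 76) / (20.06/√22) = -0.804
p-value = 0.4302

Since p-value > α = 0.1, we fail to reject H₀.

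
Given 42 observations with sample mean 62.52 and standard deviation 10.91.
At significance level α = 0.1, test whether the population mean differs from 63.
One-sample t-test:
H₀: μ = 63
H₁: μ ≠ 63
df = n - 1 = 41
t = (x̄ - μ₀) / (s/√n) = (62.52 - 63) / (10.91/√42) = -0.285
p-value = 0.7770

Since p-value > α = 0.1, we fail to reject H₀.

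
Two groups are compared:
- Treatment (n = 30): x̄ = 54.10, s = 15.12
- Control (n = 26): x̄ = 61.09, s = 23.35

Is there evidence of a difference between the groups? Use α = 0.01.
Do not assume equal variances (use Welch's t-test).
Welch's two-sample t-test:
H₀: μ₁ = μ₂
H₁: μ₁ ≠ μ₂
s₁²/n₁ = 15.12²/30 = 7.6205,  s₂²/n₂ = 23.35²/26 = 20.9701
SE = √(s₁²/n₁ + s₂²/n₂) = √(7.6205 + 20.9701) = 5.3470
df (Welch-Satterthwaite) = (s₁²/n₁ + s₂²/n₂)² / [(s₁²/n₁)²/(n₁-1) + (s₂²/n₂)²/(n₂-1)] ≈ 41.72
t = (x̄₁ - x̄₂) / SE = (54.10 - 61.09) / 5.3470 = -6.99 / 5.3470 = -1.307
p-value = 0.1983

Since p-value > α = 0.01, we fail to reject H₀.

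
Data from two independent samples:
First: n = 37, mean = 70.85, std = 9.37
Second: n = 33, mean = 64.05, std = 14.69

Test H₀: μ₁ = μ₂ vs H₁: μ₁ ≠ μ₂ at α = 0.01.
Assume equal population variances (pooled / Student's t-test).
Student's two-sample t-test (equal variances):
H₀: μ₁ = μ₂
H₁: μ₁ ≠ μ₂
df = n₁ + n₂ - 2 = 68
Pooled variance s_p² = [(n₁-1)s₁² + (n₂-1)s₂²] / (n₁ + n₂ - 2) = [(36)(9.37²) + (32)(14.69²)] / 68 = 148.0318
SE = √(s_p²(1/n₁ + 1/n₂)) = √(148.0318 × (1/37 + 1/33)) = 2.9132
t = (x̄₁ - x̄₂) / SE = (70.85 - 64.05) / 2.9132 = 6.80 / 2.9132 = 2.334
p-value = 0.0225

Since p-value > α = 0.01, we fail to reject H₀.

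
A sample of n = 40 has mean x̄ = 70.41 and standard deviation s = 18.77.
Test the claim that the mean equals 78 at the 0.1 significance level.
One-sample t-test:
H₀: μ = 78
H₁: μ ≠ 78
df = n - 1 = 39
t = (x̄ - μ₀) / (s/√n) = (70.41 - 78) / (18.77/√40) = -2.557
p-value = 0.0145

Since p-value < α = 0.1, we reject H₀.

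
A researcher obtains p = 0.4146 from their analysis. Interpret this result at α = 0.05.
Since p = 0.4146 > α = 0.05, fail to reject H₀.
There is insufficient evidence to reject the null hypothesis; the result is not statistically significant at the 0.05 level.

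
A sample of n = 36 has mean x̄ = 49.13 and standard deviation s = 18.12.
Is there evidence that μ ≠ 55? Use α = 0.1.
One-sample t-test:
H₀: μ = 55
H₁: μ ≠ 55
df = n - 1 = 35
t = (x̄ - μ₀) / (s/√n) = (49.13 - 55) / (18.12/√36) = -1.944
p-value = 0.0600

Since p-value < α = 0.1, we reject H₀.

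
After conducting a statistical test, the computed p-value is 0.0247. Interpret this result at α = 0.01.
Since p = 0.0247 > α = 0.01, fail to reject H₀.
There is insufficient evidence to reject the null hypothesis; the result is not statistically significant at the 0.01 level.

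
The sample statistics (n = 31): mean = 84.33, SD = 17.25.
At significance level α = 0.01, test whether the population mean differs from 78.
One-sample t-test:
H₀: μ = 78
H₁: μ ≠ 78
df = n - 1 = 30
t = (x̄ - μ₀) / (s/√n) = (84.33 - 78) / (17.25/√31) = 2.043
p-value = 0.0499

Since p-value > α = 0.01, we fail to reject H₀.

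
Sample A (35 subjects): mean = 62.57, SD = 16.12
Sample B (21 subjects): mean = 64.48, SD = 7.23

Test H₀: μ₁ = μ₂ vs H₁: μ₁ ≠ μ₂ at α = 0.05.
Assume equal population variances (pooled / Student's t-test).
Student's two-sample t-test (equal variances):
H₀: μ₁ = μ₂
H₁: μ₁ ≠ μ₂
df = n₁ + n₂ - 2 = 54
Pooled variance s_p² = [(n₁-1)s₁² + (n₂-1)s₂²] / (n₁ + n₂ - 2) = [(34)(16.12²) + (20)(7.23²)] / 54 = 182.9724
SE = √(s_p²(1/n₁ + 1/n₂)) = √(182.9724 × (1/35 + 1/21)) = 3.7337
t = (x̄₁ - x̄₂) / SE = (62.57 - 64.48) / 3.7337 = -1.91 / 3.7337 = -0.512
p-value = 0.6110

Since p-value > α = 0.05, we fail to reject H₀.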